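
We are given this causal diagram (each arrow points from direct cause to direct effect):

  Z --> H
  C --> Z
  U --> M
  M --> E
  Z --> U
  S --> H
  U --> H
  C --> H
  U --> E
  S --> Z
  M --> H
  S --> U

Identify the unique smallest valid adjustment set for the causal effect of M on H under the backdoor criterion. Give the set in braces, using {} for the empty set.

{U}

Variables eligible for adjustment (non-descendants of M, excluding M and H): {C, S, U, Z}.
Backdoor paths from M to H:
  P1: M <- U <- S -> Z <- C -> H
  P2: M <- U <- S -> Z -> H
  P3: M <- U <- S -> H
  P4: M <- U <- Z <- C -> H
  P5: M <- U <- Z <- S -> H
  P6: M <- U <- Z -> H
  P7: M <- U -> H
The empty set is not sufficient: P2 (M <- U <- S -> Z -> H) has no collider blocking it and no conditioned non-collider, so it is open.
Try {U}:
  P1: blocked at chain node U ∈ conditioning set.
  P2: blocked at chain node U ∈ conditioning set.
  P3: blocked at chain node U ∈ conditioning set.
  P4: blocked at chain node U ∈ conditioning set.
  P5: blocked at chain node U ∈ conditioning set.
  P6: blocked at chain node U ∈ conditioning set.
  P7: blocked at fork node U ∈ conditioning set.
{U} contains no descendant of M and blocks every backdoor path.
No other singleton works — e.g. {C} leaves P2 open — so {U} is the unique smallest valid adjustment set.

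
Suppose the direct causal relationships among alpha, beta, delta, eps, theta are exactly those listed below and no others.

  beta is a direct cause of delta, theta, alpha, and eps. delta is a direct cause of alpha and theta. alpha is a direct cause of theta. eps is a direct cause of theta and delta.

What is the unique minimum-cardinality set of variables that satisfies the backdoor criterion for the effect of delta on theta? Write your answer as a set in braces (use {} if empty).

Variables eligible for adjustment (non-descendants of delta, excluding delta and theta): {beta, eps}.
Backdoor paths from delta to theta:
  P1: delta <- beta -> eps -> theta
  P2: delta <- beta -> alpha -> theta
  P3: delta <- beta -> theta
  P4: delta <- eps <- beta -> alpha -> theta
  P5: delta <- eps <- beta -> theta
  P6: delta <- eps -> theta
The empty set is not sufficient: P1 (delta <- beta -> eps -> theta) has no collider blocking it and no conditioned non-collider, so it is open.
Try {beta, eps}:
  P1: blocked at fork node beta ∈ conditioning set.
  P2: blocked at fork node beta ∈ conditioning set.
  P3: blocked at fork node beta ∈ conditioning set.
  P4: blocked at chain node eps ∈ conditioning set.
  P5: blocked at chain node eps ∈ conditioning set.
  P6: blocked at fork node eps ∈ conditioning set.
{beta, eps} contains no descendant of delta and blocks every backdoor path.
Every element of {beta, eps} is needed (dropping beta leaves P2 open; dropping eps leaves P6 open), so no proper subset is valid.
Among all size-2 subsets of the eligible variables, only {beta, eps} blocks every backdoor path, so it is the unique smallest valid adjustment set.

{beta, eps}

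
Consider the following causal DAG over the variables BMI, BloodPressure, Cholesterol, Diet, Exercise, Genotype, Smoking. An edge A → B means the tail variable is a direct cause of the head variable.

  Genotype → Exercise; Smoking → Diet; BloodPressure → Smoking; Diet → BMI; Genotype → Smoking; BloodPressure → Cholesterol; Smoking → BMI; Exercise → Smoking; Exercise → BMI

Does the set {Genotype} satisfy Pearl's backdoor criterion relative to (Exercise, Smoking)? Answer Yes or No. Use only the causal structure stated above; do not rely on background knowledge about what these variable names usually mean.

Yes

Backdoor paths from Exercise to Smoking (paths whose first edge points into Exercise):
  P1: Exercise <- Genotype -> Smoking
Condition 1 (no descendant of Exercise in the set): holds — descendants of Exercise are {BMI, Diet, Smoking}; none are in {Genotype}.
Condition 2 (every backdoor path blocked by {Genotype}):
  P1: blocked at fork node Genotype ∈ conditioning set.
{Genotype} satisfies the backdoor criterion.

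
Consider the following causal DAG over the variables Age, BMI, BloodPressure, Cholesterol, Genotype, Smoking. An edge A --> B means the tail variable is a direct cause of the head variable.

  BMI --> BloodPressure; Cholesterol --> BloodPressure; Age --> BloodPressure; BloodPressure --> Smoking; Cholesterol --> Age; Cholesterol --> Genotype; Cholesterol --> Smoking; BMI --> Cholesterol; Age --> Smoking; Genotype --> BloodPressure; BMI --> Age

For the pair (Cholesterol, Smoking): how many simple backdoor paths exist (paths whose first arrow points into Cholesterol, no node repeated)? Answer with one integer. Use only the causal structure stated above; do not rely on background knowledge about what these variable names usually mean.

A backdoor path from Cholesterol to Smoking is any simple undirected path whose first edge points into Cholesterol (i.e. leaves Cholesterol via a parent).
Parents of Cholesterol: {BMI}.
Enumerating:
  P1: Cholesterol <- BMI -> Age -> BloodPressure -> Smoking
  P2: Cholesterol <- BMI -> Age -> Smoking
  P3: Cholesterol <- BMI -> BloodPressure <- Age -> Smoking
  P4: Cholesterol <- BMI -> BloodPressure -> Smoking
That exhausts the simple backdoor paths. Count: 4.

4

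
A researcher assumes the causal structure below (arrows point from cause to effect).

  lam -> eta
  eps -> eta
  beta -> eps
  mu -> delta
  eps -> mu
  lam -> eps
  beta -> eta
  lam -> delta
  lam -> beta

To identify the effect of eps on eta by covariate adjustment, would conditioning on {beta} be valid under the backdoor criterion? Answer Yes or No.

No

Backdoor paths from eps to eta (paths whose first edge points into eps):
  P1: eps <- lam -> beta -> eta
  P2: eps <- lam -> eta
  P3: eps <- beta <- lam -> eta
  P4: eps <- beta -> eta
Condition 1 (no descendant of eps in the set): holds — descendants of eps are {delta, eta, mu}; none are in {beta}.
Condition 2 (every backdoor path blocked by {beta}):
  P1: blocked at chain node beta ∈ conditioning set.
  P2: open — no interior node is in the conditioning set.
  P3: blocked at chain node beta ∈ conditioning set.
  P4: blocked at fork node beta ∈ conditioning set.
{beta} does not satisfy the backdoor criterion.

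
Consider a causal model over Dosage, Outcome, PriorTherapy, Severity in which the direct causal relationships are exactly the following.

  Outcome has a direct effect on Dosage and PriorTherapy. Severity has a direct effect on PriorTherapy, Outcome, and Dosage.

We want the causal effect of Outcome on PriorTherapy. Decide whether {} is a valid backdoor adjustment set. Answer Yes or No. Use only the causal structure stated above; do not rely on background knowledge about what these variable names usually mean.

No

Backdoor paths from Outcome to PriorTherapy (paths whose first edge points into Outcome):
  P1: Outcome <- Severity -> PriorTherapy
Condition 1 (no descendant of Outcome in the set): holds — descendants of Outcome are {Dosage, PriorTherapy}; none are in {}.
Condition 2 (every backdoor path blocked by {}):
  P1: open — no interior node is in the conditioning set.
{} does not satisfy the backdoor criterion.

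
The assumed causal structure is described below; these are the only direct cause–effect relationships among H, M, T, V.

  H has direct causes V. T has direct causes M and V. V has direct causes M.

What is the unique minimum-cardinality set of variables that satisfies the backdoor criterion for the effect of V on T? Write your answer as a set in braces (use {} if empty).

{M}

Variables eligible for adjustment (non-descendants of V, excluding V and T): {M}.
Backdoor paths from V to T:
  P1: V <- M -> T
The empty set is not sufficient: P1 (V <- M -> T) has no collider blocking it and no conditioned non-collider, so it is open.
Try {M}:
  P1: blocked at fork node M ∈ conditioning set.
{M} contains no descendant of V and blocks every backdoor path.
{M} is the unique smallest valid adjustment set.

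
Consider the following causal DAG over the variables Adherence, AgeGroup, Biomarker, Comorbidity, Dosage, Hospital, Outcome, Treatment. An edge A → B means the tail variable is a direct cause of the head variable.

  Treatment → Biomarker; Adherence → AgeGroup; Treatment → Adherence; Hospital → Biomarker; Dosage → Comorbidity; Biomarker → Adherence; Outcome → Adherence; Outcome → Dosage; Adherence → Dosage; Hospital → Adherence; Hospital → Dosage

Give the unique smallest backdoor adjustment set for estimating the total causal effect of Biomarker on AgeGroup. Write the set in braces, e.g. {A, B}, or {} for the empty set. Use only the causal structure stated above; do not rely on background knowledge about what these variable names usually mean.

Variables eligible for adjustment (non-descendants of Biomarker, excluding Biomarker and AgeGroup): {Hospital, Outcome, Treatment}.
Backdoor paths from Biomarker to AgeGroup:
  P1: Biomarker <- Hospital -> Adherence -> AgeGroup
  P2: Biomarker <- Hospital -> Dosage <- Outcome -> Adherence -> AgeGroup
  P3: Biomarker <- Hospital -> Dosage <- Adherence -> AgeGroup
  P4: Biomarker <- Treatment -> Adherence -> AgeGroup
The empty set is not sufficient: P1 (Biomarker <- Hospital -> Adherence -> AgeGroup) has no collider blocking it and no conditioned non-collider, so it is open.
Try {Hospital, Treatment}:
  P1: blocked at fork node Hospital ∈ conditioning set.
  P2: blocked at fork node Hospital ∈ conditioning set.
  P3: blocked at fork node Hospital ∈ conditioning set.
  P4: blocked at fork node Treatment ∈ conditioning set.
{Hospital, Treatment} contains no descendant of Biomarker and blocks every backdoor path.
Every element of {Hospital, Treatment} is needed (dropping Hospital leaves P1 open; dropping Treatment leaves P4 open), so no proper subset is valid.
Among all size-2 subsets of the eligible variables, only {Hospital, Treatment} blocks every backdoor path, so it is the unique smallest valid adjustment set.

{Hospital, Treatment}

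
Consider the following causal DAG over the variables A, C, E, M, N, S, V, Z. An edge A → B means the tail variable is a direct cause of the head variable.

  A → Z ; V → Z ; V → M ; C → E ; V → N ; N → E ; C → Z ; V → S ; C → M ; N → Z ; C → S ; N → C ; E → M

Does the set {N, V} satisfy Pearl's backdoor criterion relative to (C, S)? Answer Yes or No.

Yes

Backdoor paths from C to S (paths whose first edge points into C):
  P1: C <- N <- V -> S
  P2: C <- N -> Z <- V -> S
  P3: C <- N -> E -> M <- V -> S
Condition 1 (no descendant of C in the set): holds — descendants of C are {E, M, S, Z}; none are in {N, V}.
Condition 2 (every backdoor path blocked by {N, V}):
  P1: blocked at chain node N ∈ conditioning set.
  P2: blocked at fork node N ∈ conditioning set.
  P3: blocked at fork node N ∈ conditioning set.
{N, V} satisfies the backdoor criterion.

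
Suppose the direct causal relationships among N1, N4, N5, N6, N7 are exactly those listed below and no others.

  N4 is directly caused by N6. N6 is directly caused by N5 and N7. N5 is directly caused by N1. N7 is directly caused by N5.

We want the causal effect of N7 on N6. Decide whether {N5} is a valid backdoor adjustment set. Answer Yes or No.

Yes

Backdoor paths from N7 to N6 (paths whose first edge points into N7):
  P1: N7 <- N5 -> N6
Condition 1 (no descendant of N7 in the set): holds — descendants of N7 are {N4, N6}; none are in {N5}.
Condition 2 (every backdoor path blocked by {N5}):
  P1: blocked at fork node N5 ∈ conditioning set.
{N5} satisfies the backdoor criterion.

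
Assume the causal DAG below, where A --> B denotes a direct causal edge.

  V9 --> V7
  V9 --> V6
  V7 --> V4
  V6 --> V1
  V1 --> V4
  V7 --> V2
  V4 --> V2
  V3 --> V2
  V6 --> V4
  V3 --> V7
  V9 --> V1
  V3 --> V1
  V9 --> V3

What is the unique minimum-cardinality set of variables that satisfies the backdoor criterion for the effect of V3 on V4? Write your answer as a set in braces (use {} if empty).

{V9}

Variables eligible for adjustment (non-descendants of V3, excluding V3 and V4): {V6, V9}.
Backdoor paths from V3 to V4:
  P1: V3 <- V9 -> V7 -> V4
  P2: V3 <- V9 -> V7 -> V2 <- V4
  P3: V3 <- V9 -> V6 -> V1 -> V4
  P4: V3 <- V9 -> V6 -> V4
  P5: V3 <- V9 -> V1 <- V6 -> V4
  P6: V3 <- V9 -> V1 -> V4
The empty set is not sufficient: P1 (V3 <- V9 -> V7 -> V4) has no collider blocking it and no conditioned non-collider, so it is open.
Try {V9}:
  P1: blocked at fork node V9 ∈ conditioning set.
  P2: blocked at fork node V9 ∈ conditioning set.
  P3: blocked at fork node V9 ∈ conditioning set.
  P4: blocked at fork node V9 ∈ conditioning set.
  P5: blocked at fork node V9 ∈ conditioning set.
  P6: blocked at fork node V9 ∈ conditioning set.
{V9} contains no descendant of V3 and blocks every backdoor path.
No other singleton works — e.g. {V6} leaves P1 open — so {V9} is the unique smallest valid adjustment set.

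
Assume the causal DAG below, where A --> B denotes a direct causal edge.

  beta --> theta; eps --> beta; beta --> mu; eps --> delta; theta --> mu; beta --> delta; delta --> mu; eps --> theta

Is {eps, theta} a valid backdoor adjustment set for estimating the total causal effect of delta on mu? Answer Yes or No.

No

Backdoor paths from delta to mu (paths whose first edge points into delta):
  P1: delta <- eps -> beta -> theta -> mu
  P2: delta <- eps -> beta -> mu
  P3: delta <- eps -> theta <- beta -> mu
  P4: delta <- eps -> theta -> mu
  P5: delta <- beta <- eps -> theta -> mu
  P6: delta <- beta -> theta -> mu
  P7: delta <- beta -> mu
Condition 1 (no descendant of delta in the set): holds — descendants of delta are {mu}; none are in {eps, theta}.
Condition 2 (every backdoor path blocked by {eps, theta}):
  P1: blocked at fork node eps ∈ conditioning set.
  P2: blocked at fork node eps ∈ conditioning set.
  P3: blocked at fork node eps ∈ conditioning set.
  P4: blocked at fork node eps ∈ conditioning set.
  P5: blocked at fork node eps ∈ conditioning set.
  P6: blocked at chain node theta ∈ conditioning set.
  P7: open — no interior node is in the conditioning set.
{eps, theta} does not satisfy the backdoor criterion.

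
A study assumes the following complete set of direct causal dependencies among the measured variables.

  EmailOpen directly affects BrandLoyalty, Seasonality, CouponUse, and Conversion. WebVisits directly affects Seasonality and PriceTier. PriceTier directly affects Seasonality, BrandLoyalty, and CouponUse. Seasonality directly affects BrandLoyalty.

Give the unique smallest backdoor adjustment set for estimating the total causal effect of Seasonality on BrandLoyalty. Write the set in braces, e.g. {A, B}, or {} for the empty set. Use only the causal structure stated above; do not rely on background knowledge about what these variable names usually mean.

Variables eligible for adjustment (non-descendants of Seasonality, excluding Seasonality and BrandLoyalty): {Conversion, CouponUse, EmailOpen, PriceTier, WebVisits}.
Backdoor paths from Seasonality to BrandLoyalty:
  P1: Seasonality <- WebVisits -> PriceTier -> CouponUse <- EmailOpen -> BrandLoyalty
  P2: Seasonality <- WebVisits -> PriceTier -> BrandLoyalty
  P3: Seasonality <- EmailOpen -> CouponUse <- PriceTier -> BrandLoyalty
  P4: Seasonality <- EmailOpen -> BrandLoyalty
  P5: Seasonality <- PriceTier -> CouponUse <- EmailOpen -> BrandLoyalty
  P6: Seasonality <- PriceTier -> BrandLoyalty
The empty set is not sufficient: P2 (Seasonality <- WebVisits -> PriceTier -> BrandLoyalty) has no collider blocking it and no conditioned non-collider, so it is open.
Try {EmailOpen, PriceTier}:
  P1: blocked at chain node PriceTier ∈ conditioning set.
  P2: blocked at chain node PriceTier ∈ conditioning set.
  P3: blocked at fork node EmailOpen ∈ conditioning set.
  P4: blocked at fork node EmailOpen ∈ conditioning set.
  P5: blocked at fork node PriceTier ∈ conditioning set.
  P6: blocked at fork node PriceTier ∈ conditioning set.
{EmailOpen, PriceTier} contains no descendant of Seasonality and blocks every backdoor path.
Every element of {EmailOpen, PriceTier} is needed (dropping EmailOpen leaves P4 open; dropping PriceTier leaves P2 open), so no proper subset is valid.
Among all size-2 subsets of the eligible variables, only {EmailOpen, PriceTier} blocks every backdoor path, so it is the unique smallest valid adjustment set.

{EmailOpen, PriceTier}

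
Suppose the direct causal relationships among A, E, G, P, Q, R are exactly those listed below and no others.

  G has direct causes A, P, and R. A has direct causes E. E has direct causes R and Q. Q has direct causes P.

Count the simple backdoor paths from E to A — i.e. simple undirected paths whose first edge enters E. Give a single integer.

A backdoor path from E to A is any simple undirected path whose first edge points into E (i.e. leaves E via a parent).
Parents of E: {Q, R}.
Enumerating:
  P1: E <- Q <- P -> G <- A
  P2: E <- R -> G <- A
That exhausts the simple backdoor paths. Count: 2.

2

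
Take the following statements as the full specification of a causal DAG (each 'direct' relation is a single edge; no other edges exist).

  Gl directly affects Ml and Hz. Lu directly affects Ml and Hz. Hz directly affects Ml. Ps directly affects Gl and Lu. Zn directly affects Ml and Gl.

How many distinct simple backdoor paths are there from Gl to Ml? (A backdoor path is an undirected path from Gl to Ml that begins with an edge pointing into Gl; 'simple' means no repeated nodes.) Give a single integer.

3

A backdoor path from Gl to Ml is any simple undirected path whose first edge points into Gl (i.e. leaves Gl via a parent).
Parents of Gl: {Ps, Zn}.
Enumerating:
  P1: Gl <- Ps -> Lu -> Hz -> Ml
  P2: Gl <- Ps -> Lu -> Ml
  P3: Gl <- Zn -> Ml
That exhausts the simple backdoor paths. Count: 3.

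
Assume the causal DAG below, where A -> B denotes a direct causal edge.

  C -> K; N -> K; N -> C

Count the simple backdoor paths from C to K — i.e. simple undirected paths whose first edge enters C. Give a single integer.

1

A backdoor path from C to K is any simple undirected path whose first edge points into C (i.e. leaves C via a parent).
Parents of C: {N}.
Enumerating:
  P1: C <- N -> K
That exhausts the simple backdoor paths. Count: 1.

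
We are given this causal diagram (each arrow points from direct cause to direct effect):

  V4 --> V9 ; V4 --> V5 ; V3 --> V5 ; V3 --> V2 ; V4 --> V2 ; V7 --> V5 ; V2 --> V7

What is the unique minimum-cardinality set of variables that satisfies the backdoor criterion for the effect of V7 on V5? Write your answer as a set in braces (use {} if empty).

Variables eligible for adjustment (non-descendants of V7, excluding V7 and V5): {V2, V3, V4, V9}.
Backdoor paths from V7 to V5:
  P1: V7 <- V2 <- V3 -> V5
  P2: V7 <- V2 <- V4 -> V5
The empty set is not sufficient: P1 (V7 <- V2 <- V3 -> V5) has no collider blocking it and no conditioned non-collider, so it is open.
Try {V2}:
  P1: blocked at chain node V2 ∈ conditioning set.
  P2: blocked at chain node V2 ∈ conditioning set.
{V2} contains no descendant of V7 and blocks every backdoor path.
No other singleton works — e.g. {V3} leaves P2 open — so {V2} is the unique smallest valid adjustment set.

{V2}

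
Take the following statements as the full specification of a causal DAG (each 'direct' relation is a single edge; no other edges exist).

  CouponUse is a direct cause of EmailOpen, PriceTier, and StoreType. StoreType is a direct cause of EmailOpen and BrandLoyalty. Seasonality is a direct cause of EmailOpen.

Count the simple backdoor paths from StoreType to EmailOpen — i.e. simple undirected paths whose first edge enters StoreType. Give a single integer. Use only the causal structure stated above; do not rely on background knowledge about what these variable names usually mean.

A backdoor path from StoreType to EmailOpen is any simple undirected path whose first edge points into StoreType (i.e. leaves StoreType via a parent).
Parents of StoreType: {CouponUse}.
Enumerating:
  P1: StoreType <- CouponUse -> EmailOpen
That exhausts the simple backdoor paths. Count: 1.

1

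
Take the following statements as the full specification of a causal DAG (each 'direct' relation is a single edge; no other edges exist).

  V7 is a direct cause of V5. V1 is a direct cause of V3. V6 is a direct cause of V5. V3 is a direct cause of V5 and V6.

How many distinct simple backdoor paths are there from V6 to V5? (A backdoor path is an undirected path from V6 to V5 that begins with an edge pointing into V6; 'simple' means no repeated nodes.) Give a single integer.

1

A backdoor path from V6 to V5 is any simple undirected path whose first edge points into V6 (i.e. leaves V6 via a parent).
Parents of V6: {V3}.
Enumerating:
  P1: V6 <- V3 -> V5
That exhausts the simple backdoor paths. Count: 1.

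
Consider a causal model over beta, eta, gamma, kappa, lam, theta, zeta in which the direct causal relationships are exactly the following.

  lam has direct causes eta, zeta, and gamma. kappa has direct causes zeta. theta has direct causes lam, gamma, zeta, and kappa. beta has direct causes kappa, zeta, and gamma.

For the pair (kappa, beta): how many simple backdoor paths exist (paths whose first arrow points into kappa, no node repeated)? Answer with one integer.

A backdoor path from kappa to beta is any simple undirected path whose first edge points into kappa (i.e. leaves kappa via a parent).
Parents of kappa: {zeta}.
Enumerating:
  P1: kappa <- zeta -> lam <- gamma -> beta
  P2: kappa <- zeta -> lam -> theta <- gamma -> beta
  P3: kappa <- zeta -> beta
  P4: kappa <- zeta -> theta <- gamma -> beta
  P5: kappa <- zeta -> theta <- lam <- gamma -> beta
That exhausts the simple backdoor paths. Count: 5.

5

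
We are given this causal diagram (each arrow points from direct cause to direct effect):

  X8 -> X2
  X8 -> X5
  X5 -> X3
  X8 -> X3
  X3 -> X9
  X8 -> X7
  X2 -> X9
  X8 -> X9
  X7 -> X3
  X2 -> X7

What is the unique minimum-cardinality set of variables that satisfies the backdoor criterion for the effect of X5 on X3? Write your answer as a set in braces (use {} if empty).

{X8}

Variables eligible for adjustment (non-descendants of X5, excluding X5 and X3): {X2, X7, X8}.
Backdoor paths from X5 to X3:
  P1: X5 <- X8 -> X2 -> X7 -> X3
  P2: X5 <- X8 -> X2 -> X9 <- X3
  P3: X5 <- X8 -> X7 <- X2 -> X9 <- X3
  P4: X5 <- X8 -> X7 -> X3
  P5: X5 <- X8 -> X3
  P6: X5 <- X8 -> X9 <- X2 -> X7 -> X3
  P7: X5 <- X8 -> X9 <- X3
The empty set is not sufficient: P1 (X5 <- X8 -> X2 -> X7 -> X3) has no collider blocking it and no conditioned non-collider, so it is open.
Try {X8}:
  P1: blocked at fork node X8 ∈ conditioning set.
  P2: blocked at fork node X8 ∈ conditioning set.
  P3: blocked at fork node X8 ∈ conditioning set.
  P4: blocked at fork node X8 ∈ conditioning set.
  P5: blocked at fork node X8 ∈ conditioning set.
  P6: blocked at fork node X8 ∈ conditioning set.
  P7: blocked at fork node X8 ∈ conditioning set.
{X8} contains no descendant of X5 and blocks every backdoor path.
No other singleton works — e.g. {X2} leaves P4 open — so {X8} is the unique smallest valid adjustment set.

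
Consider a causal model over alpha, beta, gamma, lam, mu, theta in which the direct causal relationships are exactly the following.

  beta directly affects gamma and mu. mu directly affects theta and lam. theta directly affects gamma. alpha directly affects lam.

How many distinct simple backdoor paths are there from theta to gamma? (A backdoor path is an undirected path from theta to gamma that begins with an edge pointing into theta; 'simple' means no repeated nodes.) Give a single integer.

1

A backdoor path from theta to gamma is any simple undirected path whose first edge points into theta (i.e. leaves theta via a parent).
Parents of theta: {mu}.
Enumerating:
  P1: theta <- mu <- beta -> gamma
That exhausts the simple backdoor paths. Count: 1.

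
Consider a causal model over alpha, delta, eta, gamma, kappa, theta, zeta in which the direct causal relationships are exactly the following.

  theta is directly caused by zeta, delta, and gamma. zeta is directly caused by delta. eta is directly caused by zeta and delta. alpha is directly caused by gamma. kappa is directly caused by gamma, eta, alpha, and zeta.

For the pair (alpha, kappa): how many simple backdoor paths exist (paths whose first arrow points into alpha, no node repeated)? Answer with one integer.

A backdoor path from alpha to kappa is any simple undirected path whose first edge points into alpha (i.e. leaves alpha via a parent).
Parents of alpha: {gamma}.
Enumerating:
  P1: alpha <- gamma -> theta <- delta -> zeta -> eta -> kappa
  P2: alpha <- gamma -> theta <- delta -> zeta -> kappa
  P3: alpha <- gamma -> theta <- delta -> eta <- zeta -> kappa
  P4: alpha <- gamma -> theta <- delta -> eta -> kappa
  P5: alpha <- gamma -> theta <- zeta <- delta -> eta -> kappa
  P6: alpha <- gamma -> theta <- zeta -> eta -> kappa
  P7: alpha <- gamma -> theta <- zeta -> kappa
  P8: alpha <- gamma -> kappa
That exhausts the simple backdoor paths. Count: 8.

8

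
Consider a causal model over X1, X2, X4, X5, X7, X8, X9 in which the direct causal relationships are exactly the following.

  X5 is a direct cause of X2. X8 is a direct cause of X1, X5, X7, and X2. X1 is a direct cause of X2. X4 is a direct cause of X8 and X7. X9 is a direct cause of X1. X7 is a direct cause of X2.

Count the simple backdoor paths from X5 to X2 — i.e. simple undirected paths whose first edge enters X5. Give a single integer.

A backdoor path from X5 to X2 is any simple undirected path whose first edge points into X5 (i.e. leaves X5 via a parent).
Parents of X5: {X8}.
Enumerating:
  P1: X5 <- X8 <- X4 -> X7 -> X2
  P2: X5 <- X8 -> X1 -> X2
  P3: X5 <- X8 -> X7 -> X2
  P4: X5 <- X8 -> X2
That exhausts the simple backdoor paths. Count: 4.

4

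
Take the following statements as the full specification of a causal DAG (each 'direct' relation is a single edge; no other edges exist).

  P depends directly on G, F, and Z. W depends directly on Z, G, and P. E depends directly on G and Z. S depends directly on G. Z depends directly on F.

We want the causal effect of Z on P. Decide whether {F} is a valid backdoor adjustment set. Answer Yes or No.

Yes

Backdoor paths from Z to P (paths whose first edge points into Z):
  P1: Z <- F -> P
Condition 1 (no descendant of Z in the set): holds — descendants of Z are {E, P, W}; none are in {F}.
Condition 2 (every backdoor path blocked by {F}):
  P1: blocked at fork node F ∈ conditioning set.
{F} satisfies the backdoor criterion.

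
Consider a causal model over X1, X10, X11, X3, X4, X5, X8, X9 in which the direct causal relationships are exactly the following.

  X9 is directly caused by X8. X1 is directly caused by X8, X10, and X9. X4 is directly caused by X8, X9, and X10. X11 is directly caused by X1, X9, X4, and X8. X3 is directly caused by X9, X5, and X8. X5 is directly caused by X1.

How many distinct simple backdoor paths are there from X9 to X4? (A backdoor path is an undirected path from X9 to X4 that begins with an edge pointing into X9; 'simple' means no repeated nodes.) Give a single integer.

A backdoor path from X9 to X4 is any simple undirected path whose first edge points into X9 (i.e. leaves X9 via a parent).
Parents of X9: {X8}.
Enumerating:
  P1: X9 <- X8 -> X1 <- X10 -> X4
  P2: X9 <- X8 -> X1 -> X11 <- X4
  P3: X9 <- X8 -> X4
  P4: X9 <- X8 -> X11 <- X1 <- X10 -> X4
  P5: X9 <- X8 -> X11 <- X4
  P6: X9 <- X8 -> X3 <- X5 <- X1 <- X10 -> X4
  P7: X9 <- X8 -> X3 <- X5 <- X1 -> X11 <- X4
That exhausts the simple backdoor paths. Count: 7.

7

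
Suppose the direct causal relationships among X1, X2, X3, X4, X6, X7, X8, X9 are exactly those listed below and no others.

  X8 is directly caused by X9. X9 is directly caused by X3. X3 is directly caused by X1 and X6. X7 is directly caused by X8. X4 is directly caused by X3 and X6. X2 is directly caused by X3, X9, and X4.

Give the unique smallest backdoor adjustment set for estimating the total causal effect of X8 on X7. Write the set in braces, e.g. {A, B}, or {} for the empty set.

Variables eligible for adjustment (non-descendants of X8, excluding X8 and X7): {X1, X2, X3, X4, X6, X9}.
Backdoor paths from X8 to X7:
  (none)
With no backdoor paths the empty set already satisfies the criterion, and it is trivially minimal.

{}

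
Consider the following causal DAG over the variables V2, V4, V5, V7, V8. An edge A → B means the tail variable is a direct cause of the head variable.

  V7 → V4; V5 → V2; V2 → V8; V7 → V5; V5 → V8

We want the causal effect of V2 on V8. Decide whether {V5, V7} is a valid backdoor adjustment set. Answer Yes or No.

Backdoor paths from V2 to V8 (paths whose first edge points into V2):
  P1: V2 <- V5 -> V8
Condition 1 (no descendant of V2 in the set): holds — descendants of V2 are {V8}; none are in {V5, V7}.
Condition 2 (every backdoor path blocked by {V5, V7}):
  P1: blocked at fork node V5 ∈ conditioning set.
{V5, V7} satisfies the backdoor criterion.

Yes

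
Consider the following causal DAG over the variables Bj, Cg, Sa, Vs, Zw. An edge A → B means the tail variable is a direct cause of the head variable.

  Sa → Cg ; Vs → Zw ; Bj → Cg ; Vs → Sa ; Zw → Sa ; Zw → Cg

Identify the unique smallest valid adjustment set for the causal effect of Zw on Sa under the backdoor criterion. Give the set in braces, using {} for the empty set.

Variables eligible for adjustment (non-descendants of Zw, excluding Zw and Sa): {Bj, Vs}.
Backdoor paths from Zw to Sa:
  P1: Zw <- Vs -> Sa
The empty set is not sufficient: P1 (Zw <- Vs -> Sa) has no collider blocking it and no conditioned non-collider, so it is open.
Try {Vs}:
  P1: blocked at fork node Vs ∈ conditioning set.
{Vs} contains no descendant of Zw and blocks every backdoor path.
No other singleton works — e.g. {Bj} leaves P1 open — so {Vs} is the unique smallest valid adjustment set.

{Vs}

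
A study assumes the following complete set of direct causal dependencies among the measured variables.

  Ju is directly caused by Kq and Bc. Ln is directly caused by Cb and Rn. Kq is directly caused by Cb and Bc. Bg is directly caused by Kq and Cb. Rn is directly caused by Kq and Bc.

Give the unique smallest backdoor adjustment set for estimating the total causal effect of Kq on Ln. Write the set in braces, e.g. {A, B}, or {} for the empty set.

Variables eligible for adjustment (non-descendants of Kq, excluding Kq and Ln): {Bc, Cb}.
Backdoor paths from Kq to Ln:
  P1: Kq <- Bc -> Rn -> Ln
  P2: Kq <- Cb -> Ln
The empty set is not sufficient: P1 (Kq <- Bc -> Rn -> Ln) has no collider blocking it and no conditioned non-collider, so it is open.
Try {Bc, Cb}:
  P1: blocked at fork node Bc ∈ conditioning set.
  P2: blocked at fork node Cb ∈ conditioning set.
{Bc, Cb} contains no descendant of Kq and blocks every backdoor path.
Every element of {Bc, Cb} is needed (dropping Bc leaves P1 open; dropping Cb leaves P2 open), so no proper subset is valid.
Among all size-2 subsets of the eligible variables, only {Bc, Cb} blocks every backdoor path, so it is the unique smallest valid adjustment set.

{Bc, Cb}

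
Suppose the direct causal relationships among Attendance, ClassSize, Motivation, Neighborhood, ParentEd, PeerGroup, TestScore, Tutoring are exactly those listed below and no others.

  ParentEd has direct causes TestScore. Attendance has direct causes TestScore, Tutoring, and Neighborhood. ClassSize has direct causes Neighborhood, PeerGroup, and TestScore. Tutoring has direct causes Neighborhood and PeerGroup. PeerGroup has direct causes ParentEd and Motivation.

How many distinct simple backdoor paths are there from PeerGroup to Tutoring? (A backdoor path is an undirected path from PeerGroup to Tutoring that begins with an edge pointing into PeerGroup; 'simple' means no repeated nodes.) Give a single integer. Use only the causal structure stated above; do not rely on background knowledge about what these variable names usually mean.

4

A backdoor path from PeerGroup to Tutoring is any simple undirected path whose first edge points into PeerGroup (i.e. leaves PeerGroup via a parent).
Parents of PeerGroup: {Motivation, ParentEd}.
Enumerating:
  P1: PeerGroup <- ParentEd <- TestScore -> ClassSize <- Neighborhood -> Tutoring
  P2: PeerGroup <- ParentEd <- TestScore -> ClassSize <- Neighborhood -> Attendance <- Tutoring
  P3: PeerGroup <- ParentEd <- TestScore -> Attendance <- Neighborhood -> Tutoring
  P4: PeerGroup <- ParentEd <- TestScore -> Attendance <- Tutoring
That exhausts the simple backdoor paths. Count: 4.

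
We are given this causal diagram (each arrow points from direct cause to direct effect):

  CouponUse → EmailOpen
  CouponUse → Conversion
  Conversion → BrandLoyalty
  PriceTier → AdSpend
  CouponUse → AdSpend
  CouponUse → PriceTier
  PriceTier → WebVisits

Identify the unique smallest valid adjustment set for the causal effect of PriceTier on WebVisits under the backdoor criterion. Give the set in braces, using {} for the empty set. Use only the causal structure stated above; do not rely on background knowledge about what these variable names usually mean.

Variables eligible for adjustment (non-descendants of PriceTier, excluding PriceTier and WebVisits): {BrandLoyalty, Conversion, CouponUse, EmailOpen}.
Backdoor paths from PriceTier to WebVisits:
  (none)
With no backdoor paths the empty set already satisfies the criterion, and it is trivially minimal.

{}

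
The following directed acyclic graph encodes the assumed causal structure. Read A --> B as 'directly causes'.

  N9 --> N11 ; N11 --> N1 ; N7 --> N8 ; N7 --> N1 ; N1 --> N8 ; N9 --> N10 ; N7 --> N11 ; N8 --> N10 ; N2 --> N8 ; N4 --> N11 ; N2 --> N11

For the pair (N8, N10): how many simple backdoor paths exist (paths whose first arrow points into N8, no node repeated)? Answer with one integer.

5

A backdoor path from N8 to N10 is any simple undirected path whose first edge points into N8 (i.e. leaves N8 via a parent).
Parents of N8: {N1, N2, N7}.
Enumerating:
  P1: N8 <- N2 -> N11 <- N9 -> N10
  P2: N8 <- N7 -> N11 <- N9 -> N10
  P3: N8 <- N7 -> N1 <- N11 <- N9 -> N10
  P4: N8 <- N1 <- N7 -> N11 <- N9 -> N10
  P5: N8 <- N1 <- N11 <- N9 -> N10
That exhausts the simple backdoor paths. Count: 5.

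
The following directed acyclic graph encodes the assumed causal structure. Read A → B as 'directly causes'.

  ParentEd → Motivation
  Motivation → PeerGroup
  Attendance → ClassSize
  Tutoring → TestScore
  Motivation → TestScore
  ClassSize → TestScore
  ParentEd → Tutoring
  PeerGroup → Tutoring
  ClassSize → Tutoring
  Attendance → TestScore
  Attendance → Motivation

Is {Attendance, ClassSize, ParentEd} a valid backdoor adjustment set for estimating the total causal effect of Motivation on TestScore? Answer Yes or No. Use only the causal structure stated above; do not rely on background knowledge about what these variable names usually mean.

Yes

Backdoor paths from Motivation to TestScore (paths whose first edge points into Motivation):
  P1: Motivation <- Attendance -> ClassSize -> Tutoring -> TestScore
  P2: Motivation <- Attendance -> ClassSize -> TestScore
  P3: Motivation <- Attendance -> TestScore
  P4: Motivation <- ParentEd -> Tutoring <- ClassSize <- Attendance -> TestScore
  P5: Motivation <- ParentEd -> Tutoring <- ClassSize -> TestScore
  P6: Motivation <- ParentEd -> Tutoring -> TestScore
Condition 1 (no descendant of Motivation in the set): holds — descendants of Motivation are {PeerGroup, TestScore, Tutoring}; none are in {Attendance, ClassSize, ParentEd}.
Condition 2 (every backdoor path blocked by {Attendance, ClassSize, ParentEd}):
  P1: blocked at fork node Attendance ∈ conditioning set.
  P2: blocked at fork node Attendance ∈ conditioning set.
  P3: blocked at fork node Attendance ∈ conditioning set.
  P4: blocked at fork node ParentEd ∈ conditioning set.
  P5: blocked at fork node ParentEd ∈ conditioning set.
  P6: blocked at fork node ParentEd ∈ conditioning set.
{Attendance, ClassSize, ParentEd} satisfies the backdoor criterion.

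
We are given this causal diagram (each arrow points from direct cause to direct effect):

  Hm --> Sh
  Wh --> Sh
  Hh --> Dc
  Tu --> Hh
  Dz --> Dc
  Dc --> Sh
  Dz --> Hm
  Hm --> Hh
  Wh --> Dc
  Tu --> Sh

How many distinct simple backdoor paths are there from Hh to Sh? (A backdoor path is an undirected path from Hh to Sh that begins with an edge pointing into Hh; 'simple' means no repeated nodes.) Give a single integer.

4

A backdoor path from Hh to Sh is any simple undirected path whose first edge points into Hh (i.e. leaves Hh via a parent).
Parents of Hh: {Hm, Tu}.
Enumerating:
  P1: Hh <- Tu -> Sh
  P2: Hh <- Hm <- Dz -> Dc <- Wh -> Sh
  P3: Hh <- Hm <- Dz -> Dc -> Sh
  P4: Hh <- Hm -> Sh
That exhausts the simple backdoor paths. Count: 4.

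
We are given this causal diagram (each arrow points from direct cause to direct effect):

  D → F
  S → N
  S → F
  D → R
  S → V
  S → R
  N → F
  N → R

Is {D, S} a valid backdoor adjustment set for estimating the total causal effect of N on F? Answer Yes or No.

Backdoor paths from N to F (paths whose first edge points into N):
  P1: N <- S -> R <- D -> F
  P2: N <- S -> F
Condition 1 (no descendant of N in the set): holds — descendants of N are {F, R}; none are in {D, S}.
Condition 2 (every backdoor path blocked by {D, S}):
  P1: blocked at fork node S ∈ conditioning set.
  P2: blocked at fork node S ∈ conditioning set.
{D, S} satisfies the backdoor criterion.

Yes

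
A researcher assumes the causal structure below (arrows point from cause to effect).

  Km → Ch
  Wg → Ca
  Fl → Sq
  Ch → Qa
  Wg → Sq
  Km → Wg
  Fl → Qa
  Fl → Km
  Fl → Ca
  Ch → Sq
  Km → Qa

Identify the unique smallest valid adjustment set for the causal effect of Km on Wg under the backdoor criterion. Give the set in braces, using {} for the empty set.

Variables eligible for adjustment (non-descendants of Km, excluding Km and Wg): {Fl}.
Backdoor paths from Km to Wg:
  P1: Km <- Fl -> Qa <- Ch -> Sq <- Wg
  P2: Km <- Fl -> Ca <- Wg
  P3: Km <- Fl -> Sq <- Wg
Each backdoor path contains an unconditioned collider, so every path is already blocked with the empty conditioning set:
  P1: blocked at collider Qa (neither it nor any descendant is in the conditioning set).
  P2: blocked at collider Ca (neither it nor any descendant is in the conditioning set).
  P3: blocked at collider Sq (neither it nor any descendant is in the conditioning set).
The empty set is therefore the unique smallest valid set.

{}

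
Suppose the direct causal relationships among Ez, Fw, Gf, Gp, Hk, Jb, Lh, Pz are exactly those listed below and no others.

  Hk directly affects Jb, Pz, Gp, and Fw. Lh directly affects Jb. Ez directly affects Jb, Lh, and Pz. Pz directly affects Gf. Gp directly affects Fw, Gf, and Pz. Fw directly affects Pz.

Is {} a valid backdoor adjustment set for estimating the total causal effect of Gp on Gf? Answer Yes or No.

Backdoor paths from Gp to Gf (paths whose first edge points into Gp):
  P1: Gp <- Hk -> Fw -> Pz -> Gf
  P2: Gp <- Hk -> Jb <- Ez -> Pz -> Gf
  P3: Gp <- Hk -> Jb <- Lh <- Ez -> Pz -> Gf
  P4: Gp <- Hk -> Pz -> Gf
Condition 1 (no descendant of Gp in the set): holds — descendants of Gp are {Fw, Gf, Pz}; none are in {}.
Condition 2 (every backdoor path blocked by {}):
  P1: open — no interior node is in the conditioning set.
  P2: blocked at collider Jb (neither it nor any descendant is in the conditioning set).
  P3: blocked at collider Jb (neither it nor any descendant is in the conditioning set).
  P4: open — no interior node is in the conditioning set.
{} does not satisfy the backdoor criterion.

No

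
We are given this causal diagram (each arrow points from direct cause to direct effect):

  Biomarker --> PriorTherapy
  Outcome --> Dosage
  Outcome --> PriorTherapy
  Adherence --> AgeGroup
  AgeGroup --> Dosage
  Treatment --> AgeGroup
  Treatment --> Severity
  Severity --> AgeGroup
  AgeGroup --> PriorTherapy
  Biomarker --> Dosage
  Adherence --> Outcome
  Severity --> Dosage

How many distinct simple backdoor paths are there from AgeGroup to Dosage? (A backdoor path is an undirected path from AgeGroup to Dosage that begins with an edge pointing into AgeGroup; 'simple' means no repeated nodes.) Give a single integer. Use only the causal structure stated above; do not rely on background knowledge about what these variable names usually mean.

A backdoor path from AgeGroup to Dosage is any simple undirected path whose first edge points into AgeGroup (i.e. leaves AgeGroup via a parent).
Parents of AgeGroup: {Adherence, Severity, Treatment}.
Enumerating:
  P1: AgeGroup <- Treatment -> Severity -> Dosage
  P2: AgeGroup <- Adherence -> Outcome -> PriorTherapy <- Biomarker -> Dosage
  P3: AgeGroup <- Adherence -> Outcome -> Dosage
  P4: AgeGroup <- Severity -> Dosage
That exhausts the simple backdoor paths. Count: 4.

4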